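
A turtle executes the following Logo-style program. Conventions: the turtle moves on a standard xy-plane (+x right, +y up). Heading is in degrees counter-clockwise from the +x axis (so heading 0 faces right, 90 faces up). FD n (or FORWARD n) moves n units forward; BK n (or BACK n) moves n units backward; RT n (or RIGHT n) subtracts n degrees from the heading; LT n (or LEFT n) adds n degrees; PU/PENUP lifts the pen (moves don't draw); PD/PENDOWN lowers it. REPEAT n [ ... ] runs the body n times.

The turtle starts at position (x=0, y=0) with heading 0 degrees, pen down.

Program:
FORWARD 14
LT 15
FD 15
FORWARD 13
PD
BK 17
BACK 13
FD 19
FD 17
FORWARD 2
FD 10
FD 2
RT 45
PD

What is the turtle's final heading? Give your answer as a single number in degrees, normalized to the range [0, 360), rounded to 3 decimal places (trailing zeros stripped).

Answer: 330

Derivation:
Executing turtle program step by step:
Start: pos=(0,0), heading=0, pen down
FD 14: (0,0) -> (14,0) [heading=0, draw]
LT 15: heading 0 -> 15
FD 15: (14,0) -> (28.489,3.882) [heading=15, draw]
FD 13: (28.489,3.882) -> (41.046,7.247) [heading=15, draw]
PD: pen down
BK 17: (41.046,7.247) -> (24.625,2.847) [heading=15, draw]
BK 13: (24.625,2.847) -> (12.068,-0.518) [heading=15, draw]
FD 19: (12.068,-0.518) -> (30.421,4.4) [heading=15, draw]
FD 17: (30.421,4.4) -> (46.841,8.8) [heading=15, draw]
FD 2: (46.841,8.8) -> (48.773,9.317) [heading=15, draw]
FD 10: (48.773,9.317) -> (58.433,11.906) [heading=15, draw]
FD 2: (58.433,11.906) -> (60.364,12.423) [heading=15, draw]
RT 45: heading 15 -> 330
PD: pen down
Final: pos=(60.364,12.423), heading=330, 10 segment(s) drawn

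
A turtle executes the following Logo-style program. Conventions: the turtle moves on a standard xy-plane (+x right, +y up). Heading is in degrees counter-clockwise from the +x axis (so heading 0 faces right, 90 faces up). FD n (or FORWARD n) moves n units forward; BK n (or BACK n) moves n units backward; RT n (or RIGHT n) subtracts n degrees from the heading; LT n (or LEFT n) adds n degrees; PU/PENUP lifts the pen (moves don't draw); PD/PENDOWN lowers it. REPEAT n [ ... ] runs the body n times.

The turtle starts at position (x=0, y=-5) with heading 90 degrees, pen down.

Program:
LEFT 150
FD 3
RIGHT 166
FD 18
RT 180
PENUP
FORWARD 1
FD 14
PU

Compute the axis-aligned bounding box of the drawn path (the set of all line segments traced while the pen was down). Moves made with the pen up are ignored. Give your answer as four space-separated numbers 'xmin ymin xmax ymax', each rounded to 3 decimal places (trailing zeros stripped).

Executing turtle program step by step:
Start: pos=(0,-5), heading=90, pen down
LT 150: heading 90 -> 240
FD 3: (0,-5) -> (-1.5,-7.598) [heading=240, draw]
RT 166: heading 240 -> 74
FD 18: (-1.5,-7.598) -> (3.461,9.705) [heading=74, draw]
RT 180: heading 74 -> 254
PU: pen up
FD 1: (3.461,9.705) -> (3.186,8.743) [heading=254, move]
FD 14: (3.186,8.743) -> (-0.673,-4.714) [heading=254, move]
PU: pen up
Final: pos=(-0.673,-4.714), heading=254, 2 segment(s) drawn

Segment endpoints: x in {-1.5, 0, 3.461}, y in {-7.598, -5, 9.705}
xmin=-1.5, ymin=-7.598, xmax=3.461, ymax=9.705

Answer: -1.5 -7.598 3.461 9.705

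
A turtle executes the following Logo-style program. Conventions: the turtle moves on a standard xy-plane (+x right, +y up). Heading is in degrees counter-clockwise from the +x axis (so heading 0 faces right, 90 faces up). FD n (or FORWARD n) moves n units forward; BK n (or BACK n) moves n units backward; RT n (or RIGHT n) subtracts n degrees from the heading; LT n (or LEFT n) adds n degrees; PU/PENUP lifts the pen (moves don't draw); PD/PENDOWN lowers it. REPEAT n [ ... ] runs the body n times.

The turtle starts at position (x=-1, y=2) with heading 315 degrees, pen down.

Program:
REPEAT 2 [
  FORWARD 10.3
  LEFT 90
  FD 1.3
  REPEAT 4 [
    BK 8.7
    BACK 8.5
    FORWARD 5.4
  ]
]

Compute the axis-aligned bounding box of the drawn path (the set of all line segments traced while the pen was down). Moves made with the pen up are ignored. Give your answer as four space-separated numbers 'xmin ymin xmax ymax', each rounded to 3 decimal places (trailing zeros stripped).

Answer: -29.991 -66.731 17.385 2

Derivation:
Executing turtle program step by step:
Start: pos=(-1,2), heading=315, pen down
REPEAT 2 [
  -- iteration 1/2 --
  FD 10.3: (-1,2) -> (6.283,-5.283) [heading=315, draw]
  LT 90: heading 315 -> 45
  FD 1.3: (6.283,-5.283) -> (7.202,-4.364) [heading=45, draw]
  REPEAT 4 [
    -- iteration 1/4 --
    BK 8.7: (7.202,-4.364) -> (1.051,-10.516) [heading=45, draw]
    BK 8.5: (1.051,-10.516) -> (-4.96,-16.526) [heading=45, draw]
    FD 5.4: (-4.96,-16.526) -> (-1.141,-12.708) [heading=45, draw]
    -- iteration 2/4 --
    BK 8.7: (-1.141,-12.708) -> (-7.293,-18.86) [heading=45, draw]
    BK 8.5: (-7.293,-18.86) -> (-13.304,-24.87) [heading=45, draw]
    FD 5.4: (-13.304,-24.87) -> (-9.485,-21.052) [heading=45, draw]
    -- iteration 3/4 --
    BK 8.7: (-9.485,-21.052) -> (-15.637,-27.204) [heading=45, draw]
    BK 8.5: (-15.637,-27.204) -> (-21.648,-33.214) [heading=45, draw]
    FD 5.4: (-21.648,-33.214) -> (-17.829,-29.396) [heading=45, draw]
    -- iteration 4/4 --
    BK 8.7: (-17.829,-29.396) -> (-23.981,-35.547) [heading=45, draw]
    BK 8.5: (-23.981,-35.547) -> (-29.991,-41.558) [heading=45, draw]
    FD 5.4: (-29.991,-41.558) -> (-26.173,-37.739) [heading=45, draw]
  ]
  -- iteration 2/2 --
  FD 10.3: (-26.173,-37.739) -> (-18.89,-30.456) [heading=45, draw]
  LT 90: heading 45 -> 135
  FD 1.3: (-18.89,-30.456) -> (-19.809,-29.537) [heading=135, draw]
  REPEAT 4 [
    -- iteration 1/4 --
    BK 8.7: (-19.809,-29.537) -> (-13.657,-35.689) [heading=135, draw]
    BK 8.5: (-13.657,-35.689) -> (-7.647,-41.699) [heading=135, draw]
    FD 5.4: (-7.647,-41.699) -> (-11.465,-37.881) [heading=135, draw]
    -- iteration 2/4 --
    BK 8.7: (-11.465,-37.881) -> (-5.313,-44.033) [heading=135, draw]
    BK 8.5: (-5.313,-44.033) -> (0.697,-50.043) [heading=135, draw]
    FD 5.4: (0.697,-50.043) -> (-3.121,-46.225) [heading=135, draw]
    -- iteration 3/4 --
    BK 8.7: (-3.121,-46.225) -> (3.031,-52.377) [heading=135, draw]
    BK 8.5: (3.031,-52.377) -> (9.041,-58.387) [heading=135, draw]
    FD 5.4: (9.041,-58.387) -> (5.223,-54.569) [heading=135, draw]
    -- iteration 4/4 --
    BK 8.7: (5.223,-54.569) -> (11.374,-60.72) [heading=135, draw]
    BK 8.5: (11.374,-60.72) -> (17.385,-66.731) [heading=135, draw]
    FD 5.4: (17.385,-66.731) -> (13.566,-62.912) [heading=135, draw]
  ]
]
Final: pos=(13.566,-62.912), heading=135, 28 segment(s) drawn

Segment endpoints: x in {-29.991, -26.173, -23.981, -21.648, -19.809, -18.89, -17.829, -15.637, -13.657, -13.304, -11.465, -9.485, -7.647, -7.293, -5.313, -4.96, -3.121, -1.141, -1, 0.697, 1.051, 3.031, 5.223, 6.283, 7.202, 9.041, 11.374, 13.566, 17.385}, y in {-66.731, -62.912, -60.72, -58.387, -54.569, -52.377, -50.043, -46.225, -44.033, -41.699, -41.558, -37.881, -37.739, -35.689, -35.547, -33.214, -30.456, -29.537, -29.396, -27.204, -24.87, -21.052, -18.86, -16.526, -12.708, -10.516, -5.283, -4.364, 2}
xmin=-29.991, ymin=-66.731, xmax=17.385, ymax=2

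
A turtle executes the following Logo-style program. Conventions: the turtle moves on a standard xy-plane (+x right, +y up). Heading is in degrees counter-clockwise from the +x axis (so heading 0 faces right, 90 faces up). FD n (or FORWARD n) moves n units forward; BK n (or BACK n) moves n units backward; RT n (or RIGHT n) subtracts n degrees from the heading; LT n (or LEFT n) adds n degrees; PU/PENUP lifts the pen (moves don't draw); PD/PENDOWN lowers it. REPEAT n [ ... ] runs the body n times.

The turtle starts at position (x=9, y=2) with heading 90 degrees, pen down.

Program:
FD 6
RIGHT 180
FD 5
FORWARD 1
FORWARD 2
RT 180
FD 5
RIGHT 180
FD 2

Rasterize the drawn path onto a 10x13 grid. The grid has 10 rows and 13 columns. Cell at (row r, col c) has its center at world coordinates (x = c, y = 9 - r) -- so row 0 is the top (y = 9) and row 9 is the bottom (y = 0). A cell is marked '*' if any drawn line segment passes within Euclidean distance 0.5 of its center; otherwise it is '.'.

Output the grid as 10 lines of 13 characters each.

Answer: .............
.........*...
.........*...
.........*...
.........*...
.........*...
.........*...
.........*...
.........*...
.........*...

Derivation:
Segment 0: (9,2) -> (9,8)
Segment 1: (9,8) -> (9,3)
Segment 2: (9,3) -> (9,2)
Segment 3: (9,2) -> (9,0)
Segment 4: (9,0) -> (9,5)
Segment 5: (9,5) -> (9,3)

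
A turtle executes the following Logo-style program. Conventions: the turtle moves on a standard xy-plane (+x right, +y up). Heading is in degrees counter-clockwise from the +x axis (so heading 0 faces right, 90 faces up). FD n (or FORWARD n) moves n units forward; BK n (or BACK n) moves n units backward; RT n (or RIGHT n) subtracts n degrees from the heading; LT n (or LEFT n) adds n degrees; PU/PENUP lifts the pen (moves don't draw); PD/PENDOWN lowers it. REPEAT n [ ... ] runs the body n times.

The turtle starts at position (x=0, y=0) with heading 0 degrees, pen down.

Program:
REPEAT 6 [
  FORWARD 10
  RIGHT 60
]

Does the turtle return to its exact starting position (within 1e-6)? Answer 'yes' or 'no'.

Executing turtle program step by step:
Start: pos=(0,0), heading=0, pen down
REPEAT 6 [
  -- iteration 1/6 --
  FD 10: (0,0) -> (10,0) [heading=0, draw]
  RT 60: heading 0 -> 300
  -- iteration 2/6 --
  FD 10: (10,0) -> (15,-8.66) [heading=300, draw]
  RT 60: heading 300 -> 240
  -- iteration 3/6 --
  FD 10: (15,-8.66) -> (10,-17.321) [heading=240, draw]
  RT 60: heading 240 -> 180
  -- iteration 4/6 --
  FD 10: (10,-17.321) -> (0,-17.321) [heading=180, draw]
  RT 60: heading 180 -> 120
  -- iteration 5/6 --
  FD 10: (0,-17.321) -> (-5,-8.66) [heading=120, draw]
  RT 60: heading 120 -> 60
  -- iteration 6/6 --
  FD 10: (-5,-8.66) -> (0,0) [heading=60, draw]
  RT 60: heading 60 -> 0
]
Final: pos=(0,0), heading=0, 6 segment(s) drawn

Start position: (0, 0)
Final position: (0, 0)
Distance = 0; < 1e-6 -> CLOSED

Answer: yes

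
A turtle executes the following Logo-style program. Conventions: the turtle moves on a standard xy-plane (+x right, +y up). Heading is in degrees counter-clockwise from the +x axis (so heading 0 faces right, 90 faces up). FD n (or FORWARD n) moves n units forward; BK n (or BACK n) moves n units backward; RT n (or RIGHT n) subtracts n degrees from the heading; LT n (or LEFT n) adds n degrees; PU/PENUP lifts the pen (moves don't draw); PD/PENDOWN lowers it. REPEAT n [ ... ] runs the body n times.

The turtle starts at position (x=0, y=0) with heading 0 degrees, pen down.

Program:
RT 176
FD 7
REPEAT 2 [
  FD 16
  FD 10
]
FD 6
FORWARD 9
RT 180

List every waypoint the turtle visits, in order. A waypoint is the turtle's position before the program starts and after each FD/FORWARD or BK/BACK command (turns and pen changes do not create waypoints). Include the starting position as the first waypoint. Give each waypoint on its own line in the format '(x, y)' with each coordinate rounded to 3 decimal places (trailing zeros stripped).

Executing turtle program step by step:
Start: pos=(0,0), heading=0, pen down
RT 176: heading 0 -> 184
FD 7: (0,0) -> (-6.983,-0.488) [heading=184, draw]
REPEAT 2 [
  -- iteration 1/2 --
  FD 16: (-6.983,-0.488) -> (-22.944,-1.604) [heading=184, draw]
  FD 10: (-22.944,-1.604) -> (-32.92,-2.302) [heading=184, draw]
  -- iteration 2/2 --
  FD 16: (-32.92,-2.302) -> (-48.881,-3.418) [heading=184, draw]
  FD 10: (-48.881,-3.418) -> (-58.856,-4.116) [heading=184, draw]
]
FD 6: (-58.856,-4.116) -> (-64.842,-4.534) [heading=184, draw]
FD 9: (-64.842,-4.534) -> (-73.82,-5.162) [heading=184, draw]
RT 180: heading 184 -> 4
Final: pos=(-73.82,-5.162), heading=4, 7 segment(s) drawn
Waypoints (8 total):
(0, 0)
(-6.983, -0.488)
(-22.944, -1.604)
(-32.92, -2.302)
(-48.881, -3.418)
(-58.856, -4.116)
(-64.842, -4.534)
(-73.82, -5.162)

Answer: (0, 0)
(-6.983, -0.488)
(-22.944, -1.604)
(-32.92, -2.302)
(-48.881, -3.418)
(-58.856, -4.116)
(-64.842, -4.534)
(-73.82, -5.162)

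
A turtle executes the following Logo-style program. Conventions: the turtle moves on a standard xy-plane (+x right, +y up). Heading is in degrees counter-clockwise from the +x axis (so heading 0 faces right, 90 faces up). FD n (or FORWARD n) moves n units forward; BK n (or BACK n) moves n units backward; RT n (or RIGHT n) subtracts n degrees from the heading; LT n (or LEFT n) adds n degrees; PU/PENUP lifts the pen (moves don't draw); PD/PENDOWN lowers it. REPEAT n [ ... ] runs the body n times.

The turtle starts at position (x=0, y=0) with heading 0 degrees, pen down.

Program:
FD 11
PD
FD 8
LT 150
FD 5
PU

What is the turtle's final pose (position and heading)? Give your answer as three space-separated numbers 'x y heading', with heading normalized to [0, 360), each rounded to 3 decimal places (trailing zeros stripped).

Answer: 14.67 2.5 150

Derivation:
Executing turtle program step by step:
Start: pos=(0,0), heading=0, pen down
FD 11: (0,0) -> (11,0) [heading=0, draw]
PD: pen down
FD 8: (11,0) -> (19,0) [heading=0, draw]
LT 150: heading 0 -> 150
FD 5: (19,0) -> (14.67,2.5) [heading=150, draw]
PU: pen up
Final: pos=(14.67,2.5), heading=150, 3 segment(s) drawn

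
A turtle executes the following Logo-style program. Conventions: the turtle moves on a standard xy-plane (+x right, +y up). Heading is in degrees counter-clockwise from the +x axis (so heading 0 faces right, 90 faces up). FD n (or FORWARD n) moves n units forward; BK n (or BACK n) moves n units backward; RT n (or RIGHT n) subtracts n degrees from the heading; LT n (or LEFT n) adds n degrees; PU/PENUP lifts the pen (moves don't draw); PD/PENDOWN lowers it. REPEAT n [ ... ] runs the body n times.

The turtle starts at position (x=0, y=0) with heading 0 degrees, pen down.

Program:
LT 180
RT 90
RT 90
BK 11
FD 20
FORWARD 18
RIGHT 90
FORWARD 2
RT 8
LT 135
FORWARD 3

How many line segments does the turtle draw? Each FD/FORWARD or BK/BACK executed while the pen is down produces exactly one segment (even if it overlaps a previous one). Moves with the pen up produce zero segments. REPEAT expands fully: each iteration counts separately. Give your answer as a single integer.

Executing turtle program step by step:
Start: pos=(0,0), heading=0, pen down
LT 180: heading 0 -> 180
RT 90: heading 180 -> 90
RT 90: heading 90 -> 0
BK 11: (0,0) -> (-11,0) [heading=0, draw]
FD 20: (-11,0) -> (9,0) [heading=0, draw]
FD 18: (9,0) -> (27,0) [heading=0, draw]
RT 90: heading 0 -> 270
FD 2: (27,0) -> (27,-2) [heading=270, draw]
RT 8: heading 270 -> 262
LT 135: heading 262 -> 37
FD 3: (27,-2) -> (29.396,-0.195) [heading=37, draw]
Final: pos=(29.396,-0.195), heading=37, 5 segment(s) drawn
Segments drawn: 5

Answer: 5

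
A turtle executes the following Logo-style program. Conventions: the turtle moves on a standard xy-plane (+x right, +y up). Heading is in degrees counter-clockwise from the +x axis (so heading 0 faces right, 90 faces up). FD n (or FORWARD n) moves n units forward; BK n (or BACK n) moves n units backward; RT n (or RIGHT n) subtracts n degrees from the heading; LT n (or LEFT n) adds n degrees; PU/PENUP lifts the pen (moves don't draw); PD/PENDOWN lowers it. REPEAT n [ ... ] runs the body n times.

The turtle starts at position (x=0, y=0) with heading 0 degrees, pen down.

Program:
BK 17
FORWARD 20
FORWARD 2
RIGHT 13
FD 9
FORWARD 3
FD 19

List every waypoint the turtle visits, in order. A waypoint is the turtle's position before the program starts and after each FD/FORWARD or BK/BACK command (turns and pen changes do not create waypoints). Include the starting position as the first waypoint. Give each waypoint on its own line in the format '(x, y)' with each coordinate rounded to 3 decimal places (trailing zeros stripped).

Executing turtle program step by step:
Start: pos=(0,0), heading=0, pen down
BK 17: (0,0) -> (-17,0) [heading=0, draw]
FD 20: (-17,0) -> (3,0) [heading=0, draw]
FD 2: (3,0) -> (5,0) [heading=0, draw]
RT 13: heading 0 -> 347
FD 9: (5,0) -> (13.769,-2.025) [heading=347, draw]
FD 3: (13.769,-2.025) -> (16.692,-2.699) [heading=347, draw]
FD 19: (16.692,-2.699) -> (35.205,-6.973) [heading=347, draw]
Final: pos=(35.205,-6.973), heading=347, 6 segment(s) drawn
Waypoints (7 total):
(0, 0)
(-17, 0)
(3, 0)
(5, 0)
(13.769, -2.025)
(16.692, -2.699)
(35.205, -6.973)

Answer: (0, 0)
(-17, 0)
(3, 0)
(5, 0)
(13.769, -2.025)
(16.692, -2.699)
(35.205, -6.973)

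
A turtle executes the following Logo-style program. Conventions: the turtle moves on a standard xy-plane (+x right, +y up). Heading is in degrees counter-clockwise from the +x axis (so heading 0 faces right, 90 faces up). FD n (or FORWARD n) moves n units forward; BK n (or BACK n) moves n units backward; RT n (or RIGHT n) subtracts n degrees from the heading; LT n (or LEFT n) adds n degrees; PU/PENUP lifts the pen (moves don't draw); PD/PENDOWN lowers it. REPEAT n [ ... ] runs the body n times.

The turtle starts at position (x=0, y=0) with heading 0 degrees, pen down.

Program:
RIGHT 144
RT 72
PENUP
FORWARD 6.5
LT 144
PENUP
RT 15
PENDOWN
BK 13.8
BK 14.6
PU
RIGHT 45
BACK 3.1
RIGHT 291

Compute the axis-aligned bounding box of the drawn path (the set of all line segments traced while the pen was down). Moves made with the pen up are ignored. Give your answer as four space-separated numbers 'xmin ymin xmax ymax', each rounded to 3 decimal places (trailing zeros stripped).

Answer: -6.745 3.821 -5.259 32.182

Derivation:
Executing turtle program step by step:
Start: pos=(0,0), heading=0, pen down
RT 144: heading 0 -> 216
RT 72: heading 216 -> 144
PU: pen up
FD 6.5: (0,0) -> (-5.259,3.821) [heading=144, move]
LT 144: heading 144 -> 288
PU: pen up
RT 15: heading 288 -> 273
PD: pen down
BK 13.8: (-5.259,3.821) -> (-5.981,17.602) [heading=273, draw]
BK 14.6: (-5.981,17.602) -> (-6.745,32.182) [heading=273, draw]
PU: pen up
RT 45: heading 273 -> 228
BK 3.1: (-6.745,32.182) -> (-4.671,34.485) [heading=228, move]
RT 291: heading 228 -> 297
Final: pos=(-4.671,34.485), heading=297, 2 segment(s) drawn

Segment endpoints: x in {-6.745, -5.981, -5.259}, y in {3.821, 17.602, 32.182}
xmin=-6.745, ymin=3.821, xmax=-5.259, ymax=32.182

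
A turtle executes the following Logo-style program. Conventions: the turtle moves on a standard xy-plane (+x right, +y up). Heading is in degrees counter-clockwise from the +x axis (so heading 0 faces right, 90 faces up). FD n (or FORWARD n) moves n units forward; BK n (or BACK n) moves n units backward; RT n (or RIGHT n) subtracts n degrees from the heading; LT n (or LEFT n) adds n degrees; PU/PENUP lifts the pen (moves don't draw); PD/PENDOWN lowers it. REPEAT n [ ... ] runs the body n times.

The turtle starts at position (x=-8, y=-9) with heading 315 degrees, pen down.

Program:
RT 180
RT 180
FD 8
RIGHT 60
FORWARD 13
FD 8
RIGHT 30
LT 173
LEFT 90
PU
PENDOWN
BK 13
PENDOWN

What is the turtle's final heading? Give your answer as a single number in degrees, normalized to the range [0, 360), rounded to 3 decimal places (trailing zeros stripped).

Answer: 128

Derivation:
Executing turtle program step by step:
Start: pos=(-8,-9), heading=315, pen down
RT 180: heading 315 -> 135
RT 180: heading 135 -> 315
FD 8: (-8,-9) -> (-2.343,-14.657) [heading=315, draw]
RT 60: heading 315 -> 255
FD 13: (-2.343,-14.657) -> (-5.708,-27.214) [heading=255, draw]
FD 8: (-5.708,-27.214) -> (-7.778,-34.941) [heading=255, draw]
RT 30: heading 255 -> 225
LT 173: heading 225 -> 38
LT 90: heading 38 -> 128
PU: pen up
PD: pen down
BK 13: (-7.778,-34.941) -> (0.225,-45.185) [heading=128, draw]
PD: pen down
Final: pos=(0.225,-45.185), heading=128, 4 segment(s) drawn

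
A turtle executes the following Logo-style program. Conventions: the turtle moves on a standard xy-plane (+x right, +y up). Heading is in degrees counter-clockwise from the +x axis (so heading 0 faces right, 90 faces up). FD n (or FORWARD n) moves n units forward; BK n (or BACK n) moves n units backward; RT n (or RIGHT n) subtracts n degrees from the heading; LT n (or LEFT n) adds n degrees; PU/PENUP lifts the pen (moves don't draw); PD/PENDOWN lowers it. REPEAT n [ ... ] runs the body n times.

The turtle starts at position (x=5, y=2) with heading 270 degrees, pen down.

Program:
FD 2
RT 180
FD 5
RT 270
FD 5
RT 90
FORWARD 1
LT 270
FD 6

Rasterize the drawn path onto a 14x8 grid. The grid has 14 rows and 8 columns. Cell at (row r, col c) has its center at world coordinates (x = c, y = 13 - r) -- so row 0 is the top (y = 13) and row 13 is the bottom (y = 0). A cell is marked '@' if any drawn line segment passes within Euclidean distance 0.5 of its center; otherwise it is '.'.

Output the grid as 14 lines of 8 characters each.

Answer: ........
........
........
........
........
........
........
@@@@@@@.
@@@@@@..
.....@..
.....@..
.....@..
.....@..
.....@..

Derivation:
Segment 0: (5,2) -> (5,0)
Segment 1: (5,0) -> (5,5)
Segment 2: (5,5) -> (0,5)
Segment 3: (0,5) -> (-0,6)
Segment 4: (-0,6) -> (6,6)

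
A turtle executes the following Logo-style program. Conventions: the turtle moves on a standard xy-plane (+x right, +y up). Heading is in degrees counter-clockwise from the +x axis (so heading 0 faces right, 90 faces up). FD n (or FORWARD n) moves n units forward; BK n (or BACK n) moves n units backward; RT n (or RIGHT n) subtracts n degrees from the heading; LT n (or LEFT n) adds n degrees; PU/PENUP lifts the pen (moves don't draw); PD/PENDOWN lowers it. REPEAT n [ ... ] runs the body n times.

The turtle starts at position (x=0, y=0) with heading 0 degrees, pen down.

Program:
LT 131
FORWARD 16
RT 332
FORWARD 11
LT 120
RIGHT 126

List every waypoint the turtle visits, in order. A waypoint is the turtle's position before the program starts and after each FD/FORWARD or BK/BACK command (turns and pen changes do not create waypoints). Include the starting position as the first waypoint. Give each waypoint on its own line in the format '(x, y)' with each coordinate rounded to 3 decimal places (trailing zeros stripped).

Executing turtle program step by step:
Start: pos=(0,0), heading=0, pen down
LT 131: heading 0 -> 131
FD 16: (0,0) -> (-10.497,12.075) [heading=131, draw]
RT 332: heading 131 -> 159
FD 11: (-10.497,12.075) -> (-20.766,16.017) [heading=159, draw]
LT 120: heading 159 -> 279
RT 126: heading 279 -> 153
Final: pos=(-20.766,16.017), heading=153, 2 segment(s) drawn
Waypoints (3 total):
(0, 0)
(-10.497, 12.075)
(-20.766, 16.017)

Answer: (0, 0)
(-10.497, 12.075)
(-20.766, 16.017)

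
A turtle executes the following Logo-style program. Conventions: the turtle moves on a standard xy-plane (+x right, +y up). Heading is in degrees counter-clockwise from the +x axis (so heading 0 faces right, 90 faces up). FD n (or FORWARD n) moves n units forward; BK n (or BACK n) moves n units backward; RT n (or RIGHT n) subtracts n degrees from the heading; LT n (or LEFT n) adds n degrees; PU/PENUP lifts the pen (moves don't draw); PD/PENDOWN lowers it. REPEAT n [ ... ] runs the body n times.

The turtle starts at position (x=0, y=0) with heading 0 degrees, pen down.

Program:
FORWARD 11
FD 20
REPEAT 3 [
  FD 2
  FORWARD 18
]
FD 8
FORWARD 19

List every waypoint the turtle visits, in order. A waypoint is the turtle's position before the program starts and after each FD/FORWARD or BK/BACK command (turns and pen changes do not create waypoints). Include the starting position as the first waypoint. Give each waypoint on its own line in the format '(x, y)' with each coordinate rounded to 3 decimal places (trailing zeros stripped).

Answer: (0, 0)
(11, 0)
(31, 0)
(33, 0)
(51, 0)
(53, 0)
(71, 0)
(73, 0)
(91, 0)
(99, 0)
(118, 0)

Derivation:
Executing turtle program step by step:
Start: pos=(0,0), heading=0, pen down
FD 11: (0,0) -> (11,0) [heading=0, draw]
FD 20: (11,0) -> (31,0) [heading=0, draw]
REPEAT 3 [
  -- iteration 1/3 --
  FD 2: (31,0) -> (33,0) [heading=0, draw]
  FD 18: (33,0) -> (51,0) [heading=0, draw]
  -- iteration 2/3 --
  FD 2: (51,0) -> (53,0) [heading=0, draw]
  FD 18: (53,0) -> (71,0) [heading=0, draw]
  -- iteration 3/3 --
  FD 2: (71,0) -> (73,0) [heading=0, draw]
  FD 18: (73,0) -> (91,0) [heading=0, draw]
]
FD 8: (91,0) -> (99,0) [heading=0, draw]
FD 19: (99,0) -> (118,0) [heading=0, draw]
Final: pos=(118,0), heading=0, 10 segment(s) drawn
Waypoints (11 total):
(0, 0)
(11, 0)
(31, 0)
(33, 0)
(51, 0)
(53, 0)
(71, 0)
(73, 0)
(91, 0)
(99, 0)
(118, 0)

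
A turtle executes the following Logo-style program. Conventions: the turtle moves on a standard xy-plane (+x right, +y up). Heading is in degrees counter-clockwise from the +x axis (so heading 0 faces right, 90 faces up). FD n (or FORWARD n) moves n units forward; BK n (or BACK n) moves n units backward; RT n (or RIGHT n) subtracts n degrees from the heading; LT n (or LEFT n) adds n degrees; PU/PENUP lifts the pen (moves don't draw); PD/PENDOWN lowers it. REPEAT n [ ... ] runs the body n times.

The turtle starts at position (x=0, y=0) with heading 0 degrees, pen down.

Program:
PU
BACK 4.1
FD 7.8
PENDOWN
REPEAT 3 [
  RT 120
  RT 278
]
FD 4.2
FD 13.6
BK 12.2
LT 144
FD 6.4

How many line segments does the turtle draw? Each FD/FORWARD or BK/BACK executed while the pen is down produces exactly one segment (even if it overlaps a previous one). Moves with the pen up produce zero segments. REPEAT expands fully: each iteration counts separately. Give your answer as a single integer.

Executing turtle program step by step:
Start: pos=(0,0), heading=0, pen down
PU: pen up
BK 4.1: (0,0) -> (-4.1,0) [heading=0, move]
FD 7.8: (-4.1,0) -> (3.7,0) [heading=0, move]
PD: pen down
REPEAT 3 [
  -- iteration 1/3 --
  RT 120: heading 0 -> 240
  RT 278: heading 240 -> 322
  -- iteration 2/3 --
  RT 120: heading 322 -> 202
  RT 278: heading 202 -> 284
  -- iteration 3/3 --
  RT 120: heading 284 -> 164
  RT 278: heading 164 -> 246
]
FD 4.2: (3.7,0) -> (1.992,-3.837) [heading=246, draw]
FD 13.6: (1.992,-3.837) -> (-3.54,-16.261) [heading=246, draw]
BK 12.2: (-3.54,-16.261) -> (1.422,-5.116) [heading=246, draw]
LT 144: heading 246 -> 30
FD 6.4: (1.422,-5.116) -> (6.965,-1.916) [heading=30, draw]
Final: pos=(6.965,-1.916), heading=30, 4 segment(s) drawn
Segments drawn: 4

Answer: 4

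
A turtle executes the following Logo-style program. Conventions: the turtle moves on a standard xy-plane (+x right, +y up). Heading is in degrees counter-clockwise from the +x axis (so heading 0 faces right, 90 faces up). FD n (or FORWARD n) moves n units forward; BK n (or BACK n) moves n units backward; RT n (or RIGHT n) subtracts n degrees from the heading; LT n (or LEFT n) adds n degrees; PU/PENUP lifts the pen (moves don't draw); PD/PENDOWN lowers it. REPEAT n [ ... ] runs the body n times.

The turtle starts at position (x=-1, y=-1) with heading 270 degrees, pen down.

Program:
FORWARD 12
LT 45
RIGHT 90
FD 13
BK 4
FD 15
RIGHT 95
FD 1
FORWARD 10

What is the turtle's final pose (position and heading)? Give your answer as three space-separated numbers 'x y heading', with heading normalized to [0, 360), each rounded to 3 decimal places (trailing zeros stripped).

Executing turtle program step by step:
Start: pos=(-1,-1), heading=270, pen down
FD 12: (-1,-1) -> (-1,-13) [heading=270, draw]
LT 45: heading 270 -> 315
RT 90: heading 315 -> 225
FD 13: (-1,-13) -> (-10.192,-22.192) [heading=225, draw]
BK 4: (-10.192,-22.192) -> (-7.364,-19.364) [heading=225, draw]
FD 15: (-7.364,-19.364) -> (-17.971,-29.971) [heading=225, draw]
RT 95: heading 225 -> 130
FD 1: (-17.971,-29.971) -> (-18.613,-29.205) [heading=130, draw]
FD 10: (-18.613,-29.205) -> (-25.041,-21.544) [heading=130, draw]
Final: pos=(-25.041,-21.544), heading=130, 6 segment(s) drawn

Answer: -25.041 -21.544 130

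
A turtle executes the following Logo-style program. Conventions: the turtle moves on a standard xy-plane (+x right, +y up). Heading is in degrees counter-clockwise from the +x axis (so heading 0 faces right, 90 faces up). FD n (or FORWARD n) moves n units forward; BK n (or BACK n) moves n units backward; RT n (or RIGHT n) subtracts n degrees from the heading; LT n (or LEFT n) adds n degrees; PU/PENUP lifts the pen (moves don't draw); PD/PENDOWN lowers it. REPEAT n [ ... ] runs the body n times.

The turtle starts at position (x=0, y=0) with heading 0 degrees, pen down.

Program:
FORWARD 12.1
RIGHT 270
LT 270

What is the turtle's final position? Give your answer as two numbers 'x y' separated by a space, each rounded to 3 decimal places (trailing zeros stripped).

Executing turtle program step by step:
Start: pos=(0,0), heading=0, pen down
FD 12.1: (0,0) -> (12.1,0) [heading=0, draw]
RT 270: heading 0 -> 90
LT 270: heading 90 -> 0
Final: pos=(12.1,0), heading=0, 1 segment(s) drawn

Answer: 12.1 0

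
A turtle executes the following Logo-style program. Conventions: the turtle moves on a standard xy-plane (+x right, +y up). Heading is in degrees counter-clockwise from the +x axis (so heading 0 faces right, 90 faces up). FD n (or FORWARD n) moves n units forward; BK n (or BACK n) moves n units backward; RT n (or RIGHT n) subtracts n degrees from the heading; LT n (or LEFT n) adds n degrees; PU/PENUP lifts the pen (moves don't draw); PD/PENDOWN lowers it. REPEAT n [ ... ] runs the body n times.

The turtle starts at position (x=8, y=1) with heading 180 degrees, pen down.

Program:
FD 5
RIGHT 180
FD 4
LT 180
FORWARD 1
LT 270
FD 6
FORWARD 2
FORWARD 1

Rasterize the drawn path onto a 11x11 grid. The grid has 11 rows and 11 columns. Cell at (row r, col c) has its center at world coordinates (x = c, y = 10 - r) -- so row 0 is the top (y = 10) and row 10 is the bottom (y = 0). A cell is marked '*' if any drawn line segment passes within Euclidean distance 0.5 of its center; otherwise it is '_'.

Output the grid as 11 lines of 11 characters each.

Segment 0: (8,1) -> (3,1)
Segment 1: (3,1) -> (7,1)
Segment 2: (7,1) -> (6,1)
Segment 3: (6,1) -> (6,7)
Segment 4: (6,7) -> (6,9)
Segment 5: (6,9) -> (6,10)

Answer: ______*____
______*____
______*____
______*____
______*____
______*____
______*____
______*____
______*____
___******__
___________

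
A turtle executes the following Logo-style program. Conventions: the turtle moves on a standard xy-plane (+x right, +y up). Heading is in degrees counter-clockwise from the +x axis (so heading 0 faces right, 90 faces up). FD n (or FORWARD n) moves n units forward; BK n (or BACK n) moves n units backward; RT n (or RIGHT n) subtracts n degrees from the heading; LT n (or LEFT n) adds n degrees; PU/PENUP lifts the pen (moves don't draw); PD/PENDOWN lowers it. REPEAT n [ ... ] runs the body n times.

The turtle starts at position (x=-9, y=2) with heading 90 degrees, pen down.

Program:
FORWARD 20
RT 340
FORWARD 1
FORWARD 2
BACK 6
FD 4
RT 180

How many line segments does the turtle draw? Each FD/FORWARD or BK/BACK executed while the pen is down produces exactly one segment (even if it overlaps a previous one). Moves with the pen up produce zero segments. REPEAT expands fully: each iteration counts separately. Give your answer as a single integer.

Answer: 5

Derivation:
Executing turtle program step by step:
Start: pos=(-9,2), heading=90, pen down
FD 20: (-9,2) -> (-9,22) [heading=90, draw]
RT 340: heading 90 -> 110
FD 1: (-9,22) -> (-9.342,22.94) [heading=110, draw]
FD 2: (-9.342,22.94) -> (-10.026,24.819) [heading=110, draw]
BK 6: (-10.026,24.819) -> (-7.974,19.181) [heading=110, draw]
FD 4: (-7.974,19.181) -> (-9.342,22.94) [heading=110, draw]
RT 180: heading 110 -> 290
Final: pos=(-9.342,22.94), heading=290, 5 segment(s) drawn
Segments drawn: 5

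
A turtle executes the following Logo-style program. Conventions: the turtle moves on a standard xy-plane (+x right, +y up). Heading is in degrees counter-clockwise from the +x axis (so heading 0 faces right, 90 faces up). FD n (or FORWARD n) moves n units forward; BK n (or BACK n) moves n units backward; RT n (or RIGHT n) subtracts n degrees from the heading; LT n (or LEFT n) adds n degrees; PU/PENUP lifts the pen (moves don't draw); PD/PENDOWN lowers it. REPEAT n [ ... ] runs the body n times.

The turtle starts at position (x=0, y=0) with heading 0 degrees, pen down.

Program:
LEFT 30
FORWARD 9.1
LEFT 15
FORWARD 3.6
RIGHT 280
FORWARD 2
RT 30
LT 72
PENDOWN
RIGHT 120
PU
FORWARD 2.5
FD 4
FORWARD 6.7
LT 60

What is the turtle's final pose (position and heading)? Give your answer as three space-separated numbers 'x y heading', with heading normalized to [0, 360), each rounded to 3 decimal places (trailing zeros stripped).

Executing turtle program step by step:
Start: pos=(0,0), heading=0, pen down
LT 30: heading 0 -> 30
FD 9.1: (0,0) -> (7.881,4.55) [heading=30, draw]
LT 15: heading 30 -> 45
FD 3.6: (7.881,4.55) -> (10.426,7.096) [heading=45, draw]
RT 280: heading 45 -> 125
FD 2: (10.426,7.096) -> (9.279,8.734) [heading=125, draw]
RT 30: heading 125 -> 95
LT 72: heading 95 -> 167
PD: pen down
RT 120: heading 167 -> 47
PU: pen up
FD 2.5: (9.279,8.734) -> (10.984,10.562) [heading=47, move]
FD 4: (10.984,10.562) -> (13.712,13.488) [heading=47, move]
FD 6.7: (13.712,13.488) -> (18.282,18.388) [heading=47, move]
LT 60: heading 47 -> 107
Final: pos=(18.282,18.388), heading=107, 3 segment(s) drawn

Answer: 18.282 18.388 107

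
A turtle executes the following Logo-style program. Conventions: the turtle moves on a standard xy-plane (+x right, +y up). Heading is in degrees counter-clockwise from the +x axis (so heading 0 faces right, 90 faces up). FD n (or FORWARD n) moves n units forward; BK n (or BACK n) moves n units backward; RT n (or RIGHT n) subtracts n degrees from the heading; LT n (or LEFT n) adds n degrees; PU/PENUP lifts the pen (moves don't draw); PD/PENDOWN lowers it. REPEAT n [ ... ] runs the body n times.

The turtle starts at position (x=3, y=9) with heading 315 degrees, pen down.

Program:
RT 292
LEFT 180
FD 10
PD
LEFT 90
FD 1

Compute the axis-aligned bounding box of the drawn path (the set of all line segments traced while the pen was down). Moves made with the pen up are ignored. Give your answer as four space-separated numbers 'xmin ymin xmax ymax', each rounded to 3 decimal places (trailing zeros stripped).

Executing turtle program step by step:
Start: pos=(3,9), heading=315, pen down
RT 292: heading 315 -> 23
LT 180: heading 23 -> 203
FD 10: (3,9) -> (-6.205,5.093) [heading=203, draw]
PD: pen down
LT 90: heading 203 -> 293
FD 1: (-6.205,5.093) -> (-5.814,4.172) [heading=293, draw]
Final: pos=(-5.814,4.172), heading=293, 2 segment(s) drawn

Segment endpoints: x in {-6.205, -5.814, 3}, y in {4.172, 5.093, 9}
xmin=-6.205, ymin=4.172, xmax=3, ymax=9

Answer: -6.205 4.172 3 9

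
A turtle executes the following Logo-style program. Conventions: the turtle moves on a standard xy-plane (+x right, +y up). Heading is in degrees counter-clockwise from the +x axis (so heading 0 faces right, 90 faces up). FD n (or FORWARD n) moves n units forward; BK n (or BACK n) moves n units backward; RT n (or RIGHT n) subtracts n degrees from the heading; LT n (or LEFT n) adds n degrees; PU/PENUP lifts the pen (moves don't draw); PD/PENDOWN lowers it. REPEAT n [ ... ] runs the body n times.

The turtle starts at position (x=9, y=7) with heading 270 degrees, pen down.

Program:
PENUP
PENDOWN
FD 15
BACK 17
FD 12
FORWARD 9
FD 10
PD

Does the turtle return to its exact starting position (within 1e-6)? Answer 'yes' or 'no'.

Executing turtle program step by step:
Start: pos=(9,7), heading=270, pen down
PU: pen up
PD: pen down
FD 15: (9,7) -> (9,-8) [heading=270, draw]
BK 17: (9,-8) -> (9,9) [heading=270, draw]
FD 12: (9,9) -> (9,-3) [heading=270, draw]
FD 9: (9,-3) -> (9,-12) [heading=270, draw]
FD 10: (9,-12) -> (9,-22) [heading=270, draw]
PD: pen down
Final: pos=(9,-22), heading=270, 5 segment(s) drawn

Start position: (9, 7)
Final position: (9, -22)
Distance = 29; >= 1e-6 -> NOT closed

Answer: no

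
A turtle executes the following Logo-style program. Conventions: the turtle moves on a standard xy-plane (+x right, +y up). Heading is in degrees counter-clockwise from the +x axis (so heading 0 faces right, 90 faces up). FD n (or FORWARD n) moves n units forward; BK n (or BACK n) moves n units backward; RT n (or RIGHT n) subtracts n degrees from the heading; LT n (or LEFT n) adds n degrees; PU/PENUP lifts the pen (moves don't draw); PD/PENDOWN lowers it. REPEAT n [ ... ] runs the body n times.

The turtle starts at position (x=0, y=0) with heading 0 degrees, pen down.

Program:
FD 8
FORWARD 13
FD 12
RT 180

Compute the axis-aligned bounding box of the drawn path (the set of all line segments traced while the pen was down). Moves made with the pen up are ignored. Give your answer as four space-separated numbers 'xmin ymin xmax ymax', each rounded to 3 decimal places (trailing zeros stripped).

Executing turtle program step by step:
Start: pos=(0,0), heading=0, pen down
FD 8: (0,0) -> (8,0) [heading=0, draw]
FD 13: (8,0) -> (21,0) [heading=0, draw]
FD 12: (21,0) -> (33,0) [heading=0, draw]
RT 180: heading 0 -> 180
Final: pos=(33,0), heading=180, 3 segment(s) drawn

Segment endpoints: x in {0, 8, 21, 33}, y in {0}
xmin=0, ymin=0, xmax=33, ymax=0

Answer: 0 0 33 0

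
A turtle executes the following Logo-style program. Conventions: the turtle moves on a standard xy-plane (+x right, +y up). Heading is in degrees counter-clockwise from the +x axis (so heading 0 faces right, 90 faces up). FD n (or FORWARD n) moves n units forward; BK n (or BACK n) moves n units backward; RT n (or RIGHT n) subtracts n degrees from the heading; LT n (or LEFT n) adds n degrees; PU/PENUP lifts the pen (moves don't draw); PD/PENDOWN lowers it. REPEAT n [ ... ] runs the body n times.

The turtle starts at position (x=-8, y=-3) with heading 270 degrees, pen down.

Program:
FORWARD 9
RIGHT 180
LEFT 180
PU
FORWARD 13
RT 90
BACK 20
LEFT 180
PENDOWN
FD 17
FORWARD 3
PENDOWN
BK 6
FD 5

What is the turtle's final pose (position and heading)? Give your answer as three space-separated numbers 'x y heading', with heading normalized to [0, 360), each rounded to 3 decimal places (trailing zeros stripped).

Answer: 31 -25 0

Derivation:
Executing turtle program step by step:
Start: pos=(-8,-3), heading=270, pen down
FD 9: (-8,-3) -> (-8,-12) [heading=270, draw]
RT 180: heading 270 -> 90
LT 180: heading 90 -> 270
PU: pen up
FD 13: (-8,-12) -> (-8,-25) [heading=270, move]
RT 90: heading 270 -> 180
BK 20: (-8,-25) -> (12,-25) [heading=180, move]
LT 180: heading 180 -> 0
PD: pen down
FD 17: (12,-25) -> (29,-25) [heading=0, draw]
FD 3: (29,-25) -> (32,-25) [heading=0, draw]
PD: pen down
BK 6: (32,-25) -> (26,-25) [heading=0, draw]
FD 5: (26,-25) -> (31,-25) [heading=0, draw]
Final: pos=(31,-25), heading=0, 5 segment(s) drawn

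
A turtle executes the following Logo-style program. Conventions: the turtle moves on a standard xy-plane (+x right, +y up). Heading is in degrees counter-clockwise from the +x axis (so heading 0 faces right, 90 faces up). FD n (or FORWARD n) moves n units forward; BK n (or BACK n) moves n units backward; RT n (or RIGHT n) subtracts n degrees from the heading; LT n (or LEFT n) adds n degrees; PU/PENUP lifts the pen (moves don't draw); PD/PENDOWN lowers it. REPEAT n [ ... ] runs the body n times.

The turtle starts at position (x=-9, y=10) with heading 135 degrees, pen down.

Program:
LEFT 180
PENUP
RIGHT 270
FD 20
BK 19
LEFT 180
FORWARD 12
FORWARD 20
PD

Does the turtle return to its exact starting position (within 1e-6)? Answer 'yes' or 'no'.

Executing turtle program step by step:
Start: pos=(-9,10), heading=135, pen down
LT 180: heading 135 -> 315
PU: pen up
RT 270: heading 315 -> 45
FD 20: (-9,10) -> (5.142,24.142) [heading=45, move]
BK 19: (5.142,24.142) -> (-8.293,10.707) [heading=45, move]
LT 180: heading 45 -> 225
FD 12: (-8.293,10.707) -> (-16.778,2.222) [heading=225, move]
FD 20: (-16.778,2.222) -> (-30.92,-11.92) [heading=225, move]
PD: pen down
Final: pos=(-30.92,-11.92), heading=225, 0 segment(s) drawn

Start position: (-9, 10)
Final position: (-30.92, -11.92)
Distance = 31; >= 1e-6 -> NOT closed

Answer: no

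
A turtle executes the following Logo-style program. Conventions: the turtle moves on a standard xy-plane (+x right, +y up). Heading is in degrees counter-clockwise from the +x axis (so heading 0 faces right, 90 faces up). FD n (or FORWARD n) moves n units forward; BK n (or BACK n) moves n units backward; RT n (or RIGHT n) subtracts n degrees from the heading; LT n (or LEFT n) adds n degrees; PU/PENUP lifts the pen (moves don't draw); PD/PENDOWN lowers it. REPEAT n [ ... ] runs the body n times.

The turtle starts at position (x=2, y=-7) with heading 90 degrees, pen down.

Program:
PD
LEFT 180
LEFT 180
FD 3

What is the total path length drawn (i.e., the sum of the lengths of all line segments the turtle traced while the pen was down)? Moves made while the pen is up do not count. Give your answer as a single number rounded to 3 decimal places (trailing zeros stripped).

Executing turtle program step by step:
Start: pos=(2,-7), heading=90, pen down
PD: pen down
LT 180: heading 90 -> 270
LT 180: heading 270 -> 90
FD 3: (2,-7) -> (2,-4) [heading=90, draw]
Final: pos=(2,-4), heading=90, 1 segment(s) drawn

Segment lengths:
  seg 1: (2,-7) -> (2,-4), length = 3
Total = 3

Answer: 3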